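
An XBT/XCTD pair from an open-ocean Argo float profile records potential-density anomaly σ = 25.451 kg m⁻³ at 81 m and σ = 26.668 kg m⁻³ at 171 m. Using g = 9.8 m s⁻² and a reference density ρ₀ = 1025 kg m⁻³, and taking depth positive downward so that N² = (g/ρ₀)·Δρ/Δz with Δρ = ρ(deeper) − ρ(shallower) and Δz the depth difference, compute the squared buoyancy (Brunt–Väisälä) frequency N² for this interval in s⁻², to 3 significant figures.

Δρ = 1026.668 − 1025.451 = 1.217 kg m⁻³ over Δz = 171 − 81 = 90 m.
N² = (9.8/1025) × (1.217/90) = 1.2929 × 10⁻⁴ s⁻² ≈ 1.29 × 10⁻⁴ s⁻².

1.29 × 10⁻⁴ s⁻²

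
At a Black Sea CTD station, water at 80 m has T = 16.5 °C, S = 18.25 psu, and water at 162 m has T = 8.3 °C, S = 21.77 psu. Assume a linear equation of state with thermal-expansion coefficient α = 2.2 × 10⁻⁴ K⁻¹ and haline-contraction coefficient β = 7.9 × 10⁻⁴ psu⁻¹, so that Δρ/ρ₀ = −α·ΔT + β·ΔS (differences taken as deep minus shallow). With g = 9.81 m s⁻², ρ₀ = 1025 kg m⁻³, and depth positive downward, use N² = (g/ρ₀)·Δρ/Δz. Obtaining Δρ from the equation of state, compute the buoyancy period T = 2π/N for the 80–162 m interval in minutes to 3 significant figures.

4.47 min

ΔT = -8.2 K, ΔS = +3.52 psu (deep − shallow).
Δρ/ρ₀ = −αΔT + βΔS = 1.804 × 10⁻³ + 2.7808 × 10⁻³ = 4.5848 × 10⁻³, so Δρ ≈ 4.699 kg m⁻³.
N² = (g/ρ₀)·Δρ/Δz = g·(Δρ/ρ₀)/Δz = 9.81 × 4.5848 × 10⁻³ / 82 = 5.4850 × 10⁻⁴ s⁻².
N = √(5.4850 × 10⁻⁴) = 0.023420 rad s⁻¹ → T = 2π/N = 268.28 s = 4.4713 min ≈ 4.47 min.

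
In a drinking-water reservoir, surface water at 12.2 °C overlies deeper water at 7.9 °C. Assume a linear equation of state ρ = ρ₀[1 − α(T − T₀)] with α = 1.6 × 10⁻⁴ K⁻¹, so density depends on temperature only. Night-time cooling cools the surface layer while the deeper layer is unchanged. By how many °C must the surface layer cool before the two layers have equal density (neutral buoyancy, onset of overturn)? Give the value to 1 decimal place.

With temperature the only control, equal density requires T_surf′ = T_deep.
T_surf′ = 7.9 °C.
Cooling required: 12.2 − 7.9 = 4.3 °C.

4.3 °C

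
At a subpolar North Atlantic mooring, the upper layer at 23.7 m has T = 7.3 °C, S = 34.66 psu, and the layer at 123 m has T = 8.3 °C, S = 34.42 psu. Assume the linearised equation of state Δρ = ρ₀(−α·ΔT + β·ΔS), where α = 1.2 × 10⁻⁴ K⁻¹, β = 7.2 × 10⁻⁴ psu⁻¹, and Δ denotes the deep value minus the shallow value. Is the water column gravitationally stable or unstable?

unstable

ΔT = 8.3 − 7.3 = +1.0 K and ΔS = 34.42 − 34.66 = -0.24 psu (deep − shallow).
−αΔT = -1.20 × 10⁻⁴; βΔS = -1.728 × 10⁻⁴; sum Δρ/ρ₀ = -2.928 × 10⁻⁴.
Δρ/ρ₀ < 0, so Δρ < 0: deeper water is lighter → statically unstable; the column would overturn.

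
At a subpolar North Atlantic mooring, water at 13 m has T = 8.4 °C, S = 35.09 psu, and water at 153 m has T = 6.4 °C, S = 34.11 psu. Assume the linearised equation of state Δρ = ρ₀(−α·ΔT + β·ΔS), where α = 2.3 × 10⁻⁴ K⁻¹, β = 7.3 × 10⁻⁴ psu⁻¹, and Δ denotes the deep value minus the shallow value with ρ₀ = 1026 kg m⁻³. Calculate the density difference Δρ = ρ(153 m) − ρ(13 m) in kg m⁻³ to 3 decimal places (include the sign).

ΔT = -2.0 K, ΔS = -0.98 psu (deep − shallow).
Δρ/ρ₀ = −(2.3 × 10⁻⁴)(-2.0) + (7.3 × 10⁻⁴)(-0.98) = -2.554 × 10⁻⁴.
Δρ = 1026 × (-2.554 × 10⁻⁴) = -0.262 kg m⁻³.
Negative Δρ: lighter below, statically unstable.

-0.262 kg m⁻³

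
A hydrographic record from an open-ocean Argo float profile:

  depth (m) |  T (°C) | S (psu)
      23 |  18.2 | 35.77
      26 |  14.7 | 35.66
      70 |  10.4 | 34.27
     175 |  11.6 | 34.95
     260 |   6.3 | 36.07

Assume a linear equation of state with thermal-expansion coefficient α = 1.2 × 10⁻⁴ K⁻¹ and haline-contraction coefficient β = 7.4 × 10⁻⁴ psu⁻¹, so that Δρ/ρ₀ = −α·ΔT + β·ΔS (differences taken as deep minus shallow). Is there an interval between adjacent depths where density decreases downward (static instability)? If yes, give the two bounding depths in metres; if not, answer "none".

Evaluate Δρ/ρ₀ = −αΔT + βΔS across each adjacent pair:
  23–26 m: −αΔT+βΔS = −(1.2 × 10⁻⁴)(-3.5)+(7.4 × 10⁻⁴)(-0.11) = 3.4 × 10⁻⁴ → stable
  26–70 m: −αΔT+βΔS = −(1.2 × 10⁻⁴)(-4.3)+(7.4 × 10⁻⁴)(-1.39) = -5.1 × 10⁻⁴ → UNSTABLE
  70–175 m: −αΔT+βΔS = −(1.2 × 10⁻⁴)(+1.2)+(7.4 × 10⁻⁴)(+0.68) = 3.6 × 10⁻⁴ → stable
  175–260 m: −αΔT+βΔS = −(1.2 × 10⁻⁴)(-5.3)+(7.4 × 10⁻⁴)(+1.12) = 1.5 × 10⁻³ → stable
The 26–70 m interval has Δρ < 0: lighter water underlies denser water.

26–70 m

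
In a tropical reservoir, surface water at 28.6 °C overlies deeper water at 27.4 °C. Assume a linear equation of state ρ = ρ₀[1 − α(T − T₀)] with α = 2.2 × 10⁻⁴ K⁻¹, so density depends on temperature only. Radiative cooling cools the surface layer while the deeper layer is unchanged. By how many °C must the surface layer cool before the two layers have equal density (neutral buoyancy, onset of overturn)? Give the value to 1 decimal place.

1.2 °C

With temperature the only control, equal density requires T_surf′ = T_deep.
T_surf′ = 27.4 °C.
Cooling required: 28.6 − 27.4 = 1.2 °C.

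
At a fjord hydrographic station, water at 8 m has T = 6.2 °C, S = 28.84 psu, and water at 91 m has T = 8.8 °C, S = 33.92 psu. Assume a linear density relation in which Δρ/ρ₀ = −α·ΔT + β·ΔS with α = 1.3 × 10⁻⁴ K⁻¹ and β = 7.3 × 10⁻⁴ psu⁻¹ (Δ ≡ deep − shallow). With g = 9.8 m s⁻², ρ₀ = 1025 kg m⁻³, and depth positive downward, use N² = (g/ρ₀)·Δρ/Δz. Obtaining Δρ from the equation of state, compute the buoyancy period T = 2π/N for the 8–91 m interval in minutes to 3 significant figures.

ΔT = +2.6 K, ΔS = +5.08 psu (deep − shallow).
Δρ/ρ₀ = −αΔT + βΔS = -3.38 × 10⁻⁴ + 3.7084 × 10⁻³ = 3.3704 × 10⁻³, so Δρ ≈ 3.455 kg m⁻³.
N² = (g/ρ₀)·Δρ/Δz = g·(Δρ/ρ₀)/Δz = 9.8 × 3.3704 × 10⁻³ / 83 = 3.9795 × 10⁻⁴ s⁻².
N = √(3.9795 × 10⁻⁴) = 0.019949 rad s⁻¹ → T = 2π/N = 314.96 s = 5.2493 min ≈ 5.25 min.

5.25 min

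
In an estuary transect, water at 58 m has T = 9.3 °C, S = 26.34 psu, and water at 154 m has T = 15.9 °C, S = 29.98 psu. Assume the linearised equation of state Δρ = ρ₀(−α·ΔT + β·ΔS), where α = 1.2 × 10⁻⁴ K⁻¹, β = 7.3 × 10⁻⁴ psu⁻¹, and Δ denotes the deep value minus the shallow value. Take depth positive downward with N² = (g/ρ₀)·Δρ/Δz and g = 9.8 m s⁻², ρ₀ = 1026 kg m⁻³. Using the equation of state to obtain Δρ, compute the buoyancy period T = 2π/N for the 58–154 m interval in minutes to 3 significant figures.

7.59 min

ΔT = +6.6 K, ΔS = +3.64 psu (deep − shallow).
Δρ/ρ₀ = −αΔT + βΔS = -7.92 × 10⁻⁴ + 2.6572 × 10⁻³ = 1.8652 × 10⁻³, so Δρ ≈ 1.914 kg m⁻³.
N² = (g/ρ₀)·Δρ/Δz = g·(Δρ/ρ₀)/Δz = 9.8 × 1.8652 × 10⁻³ / 96 = 1.9041 × 10⁻⁴ s⁻².
N = √(1.9041 × 10⁻⁴) = 0.013799 rad s⁻¹ → T = 2π/N = 455.34 s = 7.5890 min ≈ 7.59 min.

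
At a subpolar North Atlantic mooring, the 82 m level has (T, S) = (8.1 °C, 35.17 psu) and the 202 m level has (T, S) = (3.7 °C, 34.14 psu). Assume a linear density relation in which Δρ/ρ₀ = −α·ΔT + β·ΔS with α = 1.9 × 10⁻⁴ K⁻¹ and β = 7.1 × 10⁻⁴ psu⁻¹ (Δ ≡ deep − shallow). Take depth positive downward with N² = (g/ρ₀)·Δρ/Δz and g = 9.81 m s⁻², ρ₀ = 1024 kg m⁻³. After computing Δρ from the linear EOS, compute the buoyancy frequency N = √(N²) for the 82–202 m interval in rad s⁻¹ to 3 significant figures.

ΔT = -4.4 K, ΔS = -1.03 psu (deep − shallow).
Δρ/ρ₀ = −αΔT + βΔS = 8.36 × 10⁻⁴ − 7.313 × 10⁻⁴ = 1.047 × 10⁻⁴, so Δρ ≈ 0.1072 kg m⁻³.
N² = (g/ρ₀)·Δρ/Δz = g·(Δρ/ρ₀)/Δz = 9.81 × 1.047 × 10⁻⁴ / 120 = 8.5592 × 10⁻⁶ s⁻².
N = √(8.5592 × 10⁻⁶) = 2.9256 × 10⁻³ rad s⁻¹ ≈ 2.93 × 10⁻³ rad s⁻¹.

2.93 × 10⁻³ rad s⁻¹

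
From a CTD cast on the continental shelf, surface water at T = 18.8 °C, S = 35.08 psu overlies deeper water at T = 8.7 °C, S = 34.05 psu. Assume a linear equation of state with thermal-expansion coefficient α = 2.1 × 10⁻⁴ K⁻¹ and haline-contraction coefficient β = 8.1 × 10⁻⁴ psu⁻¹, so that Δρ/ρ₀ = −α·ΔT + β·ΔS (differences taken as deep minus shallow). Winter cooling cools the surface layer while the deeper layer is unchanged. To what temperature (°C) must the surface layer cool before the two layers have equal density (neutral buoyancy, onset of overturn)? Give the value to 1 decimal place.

12.7 °C

Neutral buoyancy requires Δρ = 0, i.e. −α(T_deep − T_surf′) + β(S_deep − S_surf) = 0.
T_surf′ = T_deep − (β/α)·ΔS = 8.7 − (8.1 × 10⁻⁴/2.1 × 10⁻⁴)·(-1.03) = 12.673 °C.
Cooling required: 18.8 − (12.673) = 6.127 °C.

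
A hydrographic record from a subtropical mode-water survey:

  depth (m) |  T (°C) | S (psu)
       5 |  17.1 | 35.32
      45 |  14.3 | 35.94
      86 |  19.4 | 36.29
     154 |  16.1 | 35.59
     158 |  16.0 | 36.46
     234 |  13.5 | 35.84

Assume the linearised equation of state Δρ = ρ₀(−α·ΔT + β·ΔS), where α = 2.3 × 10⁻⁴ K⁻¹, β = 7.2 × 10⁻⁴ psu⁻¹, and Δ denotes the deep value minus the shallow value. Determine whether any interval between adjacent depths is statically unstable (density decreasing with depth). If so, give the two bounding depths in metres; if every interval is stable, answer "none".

Evaluate Δρ/ρ₀ = −αΔT + βΔS across each adjacent pair:
  5–45 m: −αΔT+βΔS = −(2.3 × 10⁻⁴)(-2.8)+(7.2 × 10⁻⁴)(+0.62) = 1.1 × 10⁻³ → stable
  45–86 m: −αΔT+βΔS = −(2.3 × 10⁻⁴)(+5.1)+(7.2 × 10⁻⁴)(+0.35) = -9.2 × 10⁻⁴ → UNSTABLE
  86–154 m: −αΔT+βΔS = −(2.3 × 10⁻⁴)(-3.3)+(7.2 × 10⁻⁴)(-0.70) = 2.6 × 10⁻⁴ → stable
  154–158 m: −αΔT+βΔS = −(2.3 × 10⁻⁴)(-0.1)+(7.2 × 10⁻⁴)(+0.87) = 6.5 × 10⁻⁴ → stable
  158–234 m: −αΔT+βΔS = −(2.3 × 10⁻⁴)(-2.5)+(7.2 × 10⁻⁴)(-0.62) = 1.3 × 10⁻⁴ → stable
The 45–86 m interval has Δρ < 0: lighter water underlies denser water.

45–86 m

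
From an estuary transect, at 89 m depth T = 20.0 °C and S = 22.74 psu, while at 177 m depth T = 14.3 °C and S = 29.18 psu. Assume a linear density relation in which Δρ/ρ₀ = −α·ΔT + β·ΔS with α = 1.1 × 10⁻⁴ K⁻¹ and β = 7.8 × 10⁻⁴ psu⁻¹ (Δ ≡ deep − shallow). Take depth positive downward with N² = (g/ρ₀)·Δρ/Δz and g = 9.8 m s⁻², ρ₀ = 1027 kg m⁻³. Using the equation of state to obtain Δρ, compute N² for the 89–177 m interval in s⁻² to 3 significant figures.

ΔT = -5.7 K, ΔS = +6.44 psu (deep − shallow).
Δρ/ρ₀ = −αΔT + βΔS = 6.27 × 10⁻⁴ + 5.0232 × 10⁻³ = 5.6502 × 10⁻³, so Δρ ≈ 5.803 kg m⁻³.
N² = (g/ρ₀)·Δρ/Δz = g·(Δρ/ρ₀)/Δz = 9.8 × 5.6502 × 10⁻³ / 88 = 6.2923 × 10⁻⁴ s⁻² ≈ 6.29 × 10⁻⁴ s⁻².

6.29 × 10⁻⁴ s⁻²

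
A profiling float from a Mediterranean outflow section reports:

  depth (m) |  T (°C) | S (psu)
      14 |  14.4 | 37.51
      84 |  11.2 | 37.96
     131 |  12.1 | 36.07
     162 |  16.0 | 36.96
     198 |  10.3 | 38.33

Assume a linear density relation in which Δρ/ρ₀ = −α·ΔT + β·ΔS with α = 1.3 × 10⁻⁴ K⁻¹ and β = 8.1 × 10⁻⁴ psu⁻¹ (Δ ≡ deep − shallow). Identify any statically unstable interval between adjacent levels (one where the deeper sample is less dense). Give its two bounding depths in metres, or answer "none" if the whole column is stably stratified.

Evaluate Δρ/ρ₀ = −αΔT + βΔS across each adjacent pair:
  14–84 m: −αΔT+βΔS = −(1.3 × 10⁻⁴)(-3.2)+(8.1 × 10⁻⁴)(+0.45) = 7.8 × 10⁻⁴ → stable
  84–131 m: −αΔT+βΔS = −(1.3 × 10⁻⁴)(+0.9)+(8.1 × 10⁻⁴)(-1.89) = -1.6 × 10⁻³ → UNSTABLE
  131–162 m: −αΔT+βΔS = −(1.3 × 10⁻⁴)(+3.9)+(8.1 × 10⁻⁴)(+0.89) = 2.1 × 10⁻⁴ → stable
  162–198 m: −αΔT+βΔS = −(1.3 × 10⁻⁴)(-5.7)+(8.1 × 10⁻⁴)(+1.37) = 1.9 × 10⁻³ → stable
The 84–131 m interval has Δρ < 0: lighter water underlies denser water.

84–131 m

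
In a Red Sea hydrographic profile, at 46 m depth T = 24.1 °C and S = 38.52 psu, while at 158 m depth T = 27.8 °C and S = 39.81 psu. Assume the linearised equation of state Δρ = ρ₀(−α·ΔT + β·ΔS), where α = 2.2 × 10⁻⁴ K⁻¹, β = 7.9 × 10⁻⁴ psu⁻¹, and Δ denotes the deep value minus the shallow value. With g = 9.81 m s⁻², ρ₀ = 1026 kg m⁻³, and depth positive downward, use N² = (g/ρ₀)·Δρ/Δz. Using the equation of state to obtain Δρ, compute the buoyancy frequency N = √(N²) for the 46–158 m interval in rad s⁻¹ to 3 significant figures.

ΔT = +3.7 K, ΔS = +1.29 psu (deep − shallow).
Δρ/ρ₀ = −αΔT + βΔS = -8.14 × 10⁻⁴ + 1.0191 × 10⁻³ = 2.051 × 10⁻⁴, so Δρ ≈ 0.2104 kg m⁻³.
N² = (g/ρ₀)·Δρ/Δz = g·(Δρ/ρ₀)/Δz = 9.81 × 2.051 × 10⁻⁴ / 112 = 1.7965 × 10⁻⁵ s⁻².
N = √(1.7965 × 10⁻⁵) = 4.2385 × 10⁻³ rad s⁻¹ ≈ 4.24 × 10⁻³ rad s⁻¹.

4.24 × 10⁻³ rad s⁻¹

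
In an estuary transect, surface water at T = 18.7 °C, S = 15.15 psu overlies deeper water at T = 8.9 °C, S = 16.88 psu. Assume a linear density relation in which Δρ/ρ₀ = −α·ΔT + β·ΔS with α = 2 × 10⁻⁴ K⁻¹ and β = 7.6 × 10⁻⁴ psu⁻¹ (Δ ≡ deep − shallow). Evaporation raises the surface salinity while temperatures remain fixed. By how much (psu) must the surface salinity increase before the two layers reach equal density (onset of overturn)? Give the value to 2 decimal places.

4.31 psu

Neutral buoyancy requires −α(T_deep − T_surf) + β(S_deep − S_surf′) = 0.
S_surf′ = S_deep − (α/β)·ΔT = 16.88 − (2 × 10⁻⁴/7.6 × 10⁻⁴)·(-9.8) = 19.4589 psu.
Increase required: 19.4589 − 15.15 = 4.3089 psu.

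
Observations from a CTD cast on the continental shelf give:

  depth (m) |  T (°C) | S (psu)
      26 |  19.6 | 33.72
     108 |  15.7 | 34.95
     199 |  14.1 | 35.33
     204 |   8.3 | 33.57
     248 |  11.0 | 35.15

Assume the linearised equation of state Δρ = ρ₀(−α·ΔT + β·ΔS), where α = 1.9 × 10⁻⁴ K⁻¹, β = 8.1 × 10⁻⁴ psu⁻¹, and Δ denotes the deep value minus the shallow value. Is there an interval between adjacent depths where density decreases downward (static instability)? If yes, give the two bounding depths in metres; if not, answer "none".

199–204 m

Evaluate Δρ/ρ₀ = −αΔT + βΔS across each adjacent pair:
  26–108 m: −αΔT+βΔS = −(1.9 × 10⁻⁴)(-3.9)+(8.1 × 10⁻⁴)(+1.23) = 1.7 × 10⁻³ → stable
  108–199 m: −αΔT+βΔS = −(1.9 × 10⁻⁴)(-1.6)+(8.1 × 10⁻⁴)(+0.38) = 6.1 × 10⁻⁴ → stable
  199–204 m: −αΔT+βΔS = −(1.9 × 10⁻⁴)(-5.8)+(8.1 × 10⁻⁴)(-1.76) = -3.2 × 10⁻⁴ → UNSTABLE
  204–248 m: −αΔT+βΔS = −(1.9 × 10⁻⁴)(+2.7)+(8.1 × 10⁻⁴)(+1.58) = 7.7 × 10⁻⁴ → stable
The 199–204 m interval has Δρ < 0: lighter water underlies denser water.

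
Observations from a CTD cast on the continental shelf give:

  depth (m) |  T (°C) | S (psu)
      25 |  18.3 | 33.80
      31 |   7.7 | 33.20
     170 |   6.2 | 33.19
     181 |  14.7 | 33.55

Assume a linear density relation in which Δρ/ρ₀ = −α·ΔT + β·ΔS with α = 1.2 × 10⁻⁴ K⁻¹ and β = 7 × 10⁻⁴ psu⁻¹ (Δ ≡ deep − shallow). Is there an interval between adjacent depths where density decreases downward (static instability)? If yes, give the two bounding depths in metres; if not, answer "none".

Evaluate Δρ/ρ₀ = −αΔT + βΔS across each adjacent pair:
  25–31 m: −αΔT+βΔS = −(1.2 × 10⁻⁴)(-10.6)+(7 × 10⁻⁴)(-0.60) = 8.5 × 10⁻⁴ → stable
  31–170 m: −αΔT+βΔS = −(1.2 × 10⁻⁴)(-1.5)+(7 × 10⁻⁴)(-0.01) = 1.7 × 10⁻⁴ → stable
  170–181 m: −αΔT+βΔS = −(1.2 × 10⁻⁴)(+8.5)+(7 × 10⁻⁴)(+0.36) = -7.7 × 10⁻⁴ → UNSTABLE
The 170–181 m interval has Δρ < 0: lighter water underlies denser water.

170–181 m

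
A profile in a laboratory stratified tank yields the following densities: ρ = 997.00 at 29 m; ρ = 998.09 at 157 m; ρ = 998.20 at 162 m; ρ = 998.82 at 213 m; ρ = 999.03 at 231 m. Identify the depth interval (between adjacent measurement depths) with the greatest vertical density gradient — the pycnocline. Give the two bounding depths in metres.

157–162 m

Compute the density gradient over each adjacent pair:
  29–157 m: Δρ/Δz = 1.09/128 = 8.5 × 10⁻³ kg m⁻⁴
  157–162 m: Δρ/Δz = 0.11/5 = 0.022 kg m⁻⁴
  162–213 m: Δρ/Δz = 0.62/51 = 0.012 kg m⁻⁴
  213–231 m: Δρ/Δz = 0.21/18 = 0.012 kg m⁻⁴
The largest gradient is in the 157–162 m interval — the pycnocline.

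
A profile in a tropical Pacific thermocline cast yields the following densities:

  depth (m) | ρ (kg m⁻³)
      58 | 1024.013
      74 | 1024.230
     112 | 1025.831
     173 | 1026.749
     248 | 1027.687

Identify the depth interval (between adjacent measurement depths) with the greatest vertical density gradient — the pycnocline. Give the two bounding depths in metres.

74–112 m

Compute the density gradient over each adjacent pair:
  58–74 m: Δρ/Δz = 0.217/16 = 0.014 kg m⁻⁴
  74–112 m: Δρ/Δz = 1.601/38 = 0.042 kg m⁻⁴
  112–173 m: Δρ/Δz = 0.918/61 = 0.015 kg m⁻⁴
  173–248 m: Δρ/Δz = 0.938/75 = 0.013 kg m⁻⁴
The largest gradient is in the 74–112 m interval — the pycnocline.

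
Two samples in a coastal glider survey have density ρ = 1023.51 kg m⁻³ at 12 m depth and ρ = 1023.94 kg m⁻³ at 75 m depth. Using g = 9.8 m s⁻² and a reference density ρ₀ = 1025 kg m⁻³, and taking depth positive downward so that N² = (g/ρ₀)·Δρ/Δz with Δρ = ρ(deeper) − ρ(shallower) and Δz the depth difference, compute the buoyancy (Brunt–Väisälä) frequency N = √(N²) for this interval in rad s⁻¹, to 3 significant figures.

Δρ = 1023.94 − 1023.51 = 0.43 kg m⁻³ over Δz = 75 − 12 = 63 m.
N² = (9.8/1025) × (0.43/63) = 6.5257 × 10⁻⁵ s⁻².
N = √(6.5257 × 10⁻⁵) = 8.0782 × 10⁻³ rad s⁻¹ ≈ 8.08 × 10⁻³ rad s⁻¹.

8.08 × 10⁻³ rad s⁻¹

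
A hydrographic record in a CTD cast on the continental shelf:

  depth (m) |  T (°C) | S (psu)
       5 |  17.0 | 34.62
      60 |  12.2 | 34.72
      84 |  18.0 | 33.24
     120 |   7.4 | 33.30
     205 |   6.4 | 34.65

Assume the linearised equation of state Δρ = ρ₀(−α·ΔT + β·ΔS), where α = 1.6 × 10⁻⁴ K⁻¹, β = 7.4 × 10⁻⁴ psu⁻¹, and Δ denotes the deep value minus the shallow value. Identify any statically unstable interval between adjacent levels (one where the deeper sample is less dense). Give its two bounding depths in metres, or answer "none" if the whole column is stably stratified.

60–84 m

Evaluate Δρ/ρ₀ = −αΔT + βΔS across each adjacent pair:
  5–60 m: −αΔT+βΔS = −(1.6 × 10⁻⁴)(-4.8)+(7.4 × 10⁻⁴)(+0.10) = 8.4 × 10⁻⁴ → stable
  60–84 m: −αΔT+βΔS = −(1.6 × 10⁻⁴)(+5.8)+(7.4 × 10⁻⁴)(-1.48) = -2.0 × 10⁻³ → UNSTABLE
  84–120 m: −αΔT+βΔS = −(1.6 × 10⁻⁴)(-10.6)+(7.4 × 10⁻⁴)(+0.06) = 1.7 × 10⁻³ → stable
  120–205 m: −αΔT+βΔS = −(1.6 × 10⁻⁴)(-1.0)+(7.4 × 10⁻⁴)(+1.35) = 1.2 × 10⁻³ → stable
The 60–84 m interval has Δρ < 0: lighter water underlies denser water.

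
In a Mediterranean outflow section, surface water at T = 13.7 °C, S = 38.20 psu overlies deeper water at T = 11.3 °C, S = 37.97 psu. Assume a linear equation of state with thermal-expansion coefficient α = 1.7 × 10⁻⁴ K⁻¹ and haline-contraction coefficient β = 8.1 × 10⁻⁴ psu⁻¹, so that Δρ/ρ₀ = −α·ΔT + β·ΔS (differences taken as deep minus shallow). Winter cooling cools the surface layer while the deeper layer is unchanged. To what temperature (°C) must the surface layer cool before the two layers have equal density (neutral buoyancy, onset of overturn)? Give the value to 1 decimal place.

12.4 °C

Neutral buoyancy requires Δρ = 0, i.e. −α(T_deep − T_surf′) + β(S_deep − S_surf) = 0.
T_surf′ = T_deep − (β/α)·ΔS = 11.3 − (8.1 × 10⁻⁴/1.7 × 10⁻⁴)·(-0.23) = 12.396 °C.
Cooling required: 13.7 − (12.396) = 1.304 °C.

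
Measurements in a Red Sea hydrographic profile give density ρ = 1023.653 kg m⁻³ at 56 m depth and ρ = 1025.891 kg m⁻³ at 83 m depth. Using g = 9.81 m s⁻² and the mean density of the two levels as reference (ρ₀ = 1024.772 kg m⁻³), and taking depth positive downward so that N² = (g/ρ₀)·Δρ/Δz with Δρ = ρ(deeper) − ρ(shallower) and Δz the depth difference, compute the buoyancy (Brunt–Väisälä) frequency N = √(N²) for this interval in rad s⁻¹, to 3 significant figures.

Δρ = 1025.891 − 1023.653 = 2.238 kg m⁻³ over Δz = 83 − 56 = 27 m.
N² = (9.81/1024.772) × (2.238/27) = 7.9348 × 10⁻⁴ s⁻².
N = √(7.9348 × 10⁻⁴) = 0.028169 rad s⁻¹ ≈ 0.0282 rad s⁻¹.

0.0282 rad s⁻¹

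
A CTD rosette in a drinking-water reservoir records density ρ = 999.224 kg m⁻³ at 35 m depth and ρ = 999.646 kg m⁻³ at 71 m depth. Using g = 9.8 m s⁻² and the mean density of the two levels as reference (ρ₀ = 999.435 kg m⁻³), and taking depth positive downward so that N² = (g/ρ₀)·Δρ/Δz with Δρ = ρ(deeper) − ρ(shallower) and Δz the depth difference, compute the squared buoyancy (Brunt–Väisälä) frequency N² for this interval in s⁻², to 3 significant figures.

1.15 × 10⁻⁴ s⁻²

Δρ = 999.646 − 999.224 = 0.422 kg m⁻³ over Δz = 71 − 35 = 36 m.
N² = (9.8/999.435) × (0.422/36) = 1.1494 × 10⁻⁴ s⁻² ≈ 1.15 × 10⁻⁴ s⁻².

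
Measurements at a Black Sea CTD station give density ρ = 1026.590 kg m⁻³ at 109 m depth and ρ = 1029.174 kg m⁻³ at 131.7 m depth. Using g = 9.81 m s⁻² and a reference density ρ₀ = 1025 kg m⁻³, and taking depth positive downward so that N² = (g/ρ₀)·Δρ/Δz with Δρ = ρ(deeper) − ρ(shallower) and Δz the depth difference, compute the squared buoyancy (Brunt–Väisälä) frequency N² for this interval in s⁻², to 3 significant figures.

Δρ = 1029.174 − 1026.590 = 2.584 kg m⁻³ over Δz = 131.7 − 109 = 22.7 m.
N² = (9.81/1025) × (2.584/22.7) = 1.0895 × 10⁻³ s⁻² ≈ 1.09 × 10⁻³ s⁻².

1.09 × 10⁻³ s⁻²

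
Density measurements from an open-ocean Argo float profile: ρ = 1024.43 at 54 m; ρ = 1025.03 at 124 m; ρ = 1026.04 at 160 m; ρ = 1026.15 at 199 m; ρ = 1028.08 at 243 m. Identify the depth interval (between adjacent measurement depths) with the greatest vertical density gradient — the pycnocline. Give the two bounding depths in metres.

Compute the density gradient over each adjacent pair:
  54–124 m: Δρ/Δz = 0.60/70 = 8.6 × 10⁻³ kg m⁻⁴
  124–160 m: Δρ/Δz = 1.01/36 = 0.028 kg m⁻⁴
  160–199 m: Δρ/Δz = 0.11/39 = 2.8 × 10⁻³ kg m⁻⁴
  199–243 m: Δρ/Δz = 1.93/44 = 0.044 kg m⁻⁴
The largest gradient is in the 199–243 m interval — the pycnocline.

199–243 m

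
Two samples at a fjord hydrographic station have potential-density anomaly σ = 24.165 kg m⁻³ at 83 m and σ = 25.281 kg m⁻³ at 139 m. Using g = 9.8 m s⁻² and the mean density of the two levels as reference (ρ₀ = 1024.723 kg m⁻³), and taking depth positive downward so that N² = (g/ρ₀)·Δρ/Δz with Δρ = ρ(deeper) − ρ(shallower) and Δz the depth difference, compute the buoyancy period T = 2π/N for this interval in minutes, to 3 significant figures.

7.59 min

Δρ = 1025.281 − 1024.165 = 1.116 kg m⁻³ over Δz = 139 − 83 = 56 m.
N² = (9.8/1024.723) × (1.116/56) = 1.9059 × 10⁻⁴ s⁻².
N = √(1.9059 × 10⁻⁴) = 0.013805 rad s⁻¹, so T = 2π/N = 455.14 s = 7.5857 min ≈ 7.59 min.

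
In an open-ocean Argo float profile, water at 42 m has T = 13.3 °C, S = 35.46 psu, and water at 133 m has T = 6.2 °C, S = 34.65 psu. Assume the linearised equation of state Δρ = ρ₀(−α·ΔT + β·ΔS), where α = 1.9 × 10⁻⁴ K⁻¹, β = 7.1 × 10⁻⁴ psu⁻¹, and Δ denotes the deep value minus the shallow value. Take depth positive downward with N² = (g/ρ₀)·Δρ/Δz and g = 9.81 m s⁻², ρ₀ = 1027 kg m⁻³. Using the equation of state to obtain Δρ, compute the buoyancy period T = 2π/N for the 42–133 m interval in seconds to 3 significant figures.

688 s

ΔT = -7.1 K, ΔS = -0.81 psu (deep − shallow).
Δρ/ρ₀ = −αΔT + βΔS = 1.349 × 10⁻³ − 5.751 × 10⁻⁴ = 7.739 × 10⁻⁴, so Δρ ≈ 0.7948 kg m⁻³.
N² = (g/ρ₀)·Δρ/Δz = g·(Δρ/ρ₀)/Δz = 9.81 × 7.739 × 10⁻⁴ / 91 = 8.3428 × 10⁻⁵ s⁻².
N = √(8.3428 × 10⁻⁵) = 9.1339 × 10⁻³ rad s⁻¹ → T = 2π/N = 687.90 s ≈ 688 s.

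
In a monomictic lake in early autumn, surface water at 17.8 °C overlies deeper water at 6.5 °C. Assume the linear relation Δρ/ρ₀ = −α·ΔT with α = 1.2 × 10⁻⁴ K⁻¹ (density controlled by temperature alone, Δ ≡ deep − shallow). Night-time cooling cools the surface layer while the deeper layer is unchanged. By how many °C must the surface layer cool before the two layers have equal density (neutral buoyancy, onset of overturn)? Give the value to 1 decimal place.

With temperature the only control, equal density requires T_surf′ = T_deep.
T_surf′ = 6.5 °C.
Cooling required: 17.8 − 6.5 = 11.3 °C.

11.3 °C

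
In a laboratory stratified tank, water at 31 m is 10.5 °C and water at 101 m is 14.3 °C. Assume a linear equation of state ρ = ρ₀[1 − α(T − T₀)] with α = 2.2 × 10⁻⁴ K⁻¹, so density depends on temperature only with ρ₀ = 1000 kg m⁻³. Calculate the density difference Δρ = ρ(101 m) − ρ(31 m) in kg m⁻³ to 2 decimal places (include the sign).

-0.84 kg m⁻³

ΔT = +3.8 K, Δρ/ρ₀ = −αΔT = -8.36 × 10⁻⁴.
Δρ = 1000 × (-8.36 × 10⁻⁴) = -0.84 kg m⁻³.
Negative Δρ: lighter below, statically unstable.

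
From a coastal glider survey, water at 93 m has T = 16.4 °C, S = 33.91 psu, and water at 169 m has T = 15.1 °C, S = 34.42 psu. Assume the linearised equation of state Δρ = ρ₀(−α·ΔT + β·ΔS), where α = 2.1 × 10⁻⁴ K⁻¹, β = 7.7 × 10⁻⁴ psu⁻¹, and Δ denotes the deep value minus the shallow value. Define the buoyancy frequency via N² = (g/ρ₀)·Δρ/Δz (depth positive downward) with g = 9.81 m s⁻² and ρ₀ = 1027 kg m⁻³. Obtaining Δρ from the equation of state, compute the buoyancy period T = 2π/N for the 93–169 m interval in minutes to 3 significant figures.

11.3 min

ΔT = -1.3 K, ΔS = +0.51 psu (deep − shallow).
Δρ/ρ₀ = −αΔT + βΔS = 2.73 × 10⁻⁴ + 3.927 × 10⁻⁴ = 6.657 × 10⁻⁴, so Δρ ≈ 0.6837 kg m⁻³.
N² = (g/ρ₀)·Δρ/Δz = g·(Δρ/ρ₀)/Δz = 9.81 × 6.657 × 10⁻⁴ / 76 = 8.5928 × 10⁻⁵ s⁻².
N = √(8.5928 × 10⁻⁵) = 9.2697 × 10⁻³ rad s⁻¹ → T = 2π/N = 677.82 s = 11.297 min ≈ 11.3 min.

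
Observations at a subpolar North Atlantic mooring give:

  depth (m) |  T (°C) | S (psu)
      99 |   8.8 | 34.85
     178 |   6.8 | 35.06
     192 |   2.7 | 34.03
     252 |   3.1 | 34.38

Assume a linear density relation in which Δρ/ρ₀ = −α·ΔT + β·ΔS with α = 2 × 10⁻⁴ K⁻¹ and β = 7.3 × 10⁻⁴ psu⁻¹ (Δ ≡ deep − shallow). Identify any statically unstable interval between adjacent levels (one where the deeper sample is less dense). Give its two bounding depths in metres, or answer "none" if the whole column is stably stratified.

none

Evaluate Δρ/ρ₀ = −αΔT + βΔS across each adjacent pair:
  99–178 m: −αΔT+βΔS = −(2 × 10⁻⁴)(-2.0)+(7.3 × 10⁻⁴)(+0.21) = 5.5 × 10⁻⁴ → stable
  178–192 m: −αΔT+βΔS = −(2 × 10⁻⁴)(-4.1)+(7.3 × 10⁻⁴)(-1.03) = 6.8 × 10⁻⁵ → stable
  192–252 m: −αΔT+βΔS = −(2 × 10⁻⁴)(+0.4)+(7.3 × 10⁻⁴)(+0.35) = 1.8 × 10⁻⁴ → stable
Every interval has Δρ > 0: the column is stably stratified throughout.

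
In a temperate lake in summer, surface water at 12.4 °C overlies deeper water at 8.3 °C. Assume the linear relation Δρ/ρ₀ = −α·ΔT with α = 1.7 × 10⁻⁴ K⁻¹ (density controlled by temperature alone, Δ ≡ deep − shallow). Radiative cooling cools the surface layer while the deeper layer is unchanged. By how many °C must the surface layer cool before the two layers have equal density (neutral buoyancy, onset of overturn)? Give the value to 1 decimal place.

With temperature the only control, equal density requires T_surf′ = T_deep.
T_surf′ = 8.3 °C.
Cooling required: 12.4 − 8.3 = 4.1 °C.

4.1 °C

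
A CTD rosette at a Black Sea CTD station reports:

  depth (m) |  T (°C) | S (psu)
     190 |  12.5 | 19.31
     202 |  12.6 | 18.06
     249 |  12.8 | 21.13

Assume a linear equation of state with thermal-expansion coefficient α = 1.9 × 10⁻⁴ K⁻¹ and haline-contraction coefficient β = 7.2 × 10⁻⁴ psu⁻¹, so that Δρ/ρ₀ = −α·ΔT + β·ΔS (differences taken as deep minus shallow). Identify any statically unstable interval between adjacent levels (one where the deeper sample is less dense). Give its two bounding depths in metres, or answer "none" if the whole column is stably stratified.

190–202 m

Evaluate Δρ/ρ₀ = −αΔT + βΔS across each adjacent pair:
  190–202 m: −αΔT+βΔS = −(1.9 × 10⁻⁴)(+0.1)+(7.2 × 10⁻⁴)(-1.25) = -9.2 × 10⁻⁴ → UNSTABLE
  202–249 m: −αΔT+βΔS = −(1.9 × 10⁻⁴)(+0.2)+(7.2 × 10⁻⁴)(+3.07) = 2.2 × 10⁻³ → stable
The 190–202 m interval has Δρ < 0: lighter water underlies denser water.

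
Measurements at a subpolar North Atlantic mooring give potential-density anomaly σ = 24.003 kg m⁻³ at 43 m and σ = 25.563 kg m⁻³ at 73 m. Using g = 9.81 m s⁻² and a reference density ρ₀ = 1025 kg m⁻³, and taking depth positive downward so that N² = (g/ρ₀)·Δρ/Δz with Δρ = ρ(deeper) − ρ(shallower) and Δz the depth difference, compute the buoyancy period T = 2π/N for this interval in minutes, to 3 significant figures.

Δρ = 1025.563 − 1024.003 = 1.560 kg m⁻³ over Δz = 73 − 43 = 30 m.
N² = (9.81/1025) × (1.560/30) = 4.9768 × 10⁻⁴ s⁻².
N = √(4.9768 × 10⁻⁴) = 0.022309 rad s⁻¹, so T = 2π/N = 281.64 s = 4.6940 min ≈ 4.69 min.

4.69 min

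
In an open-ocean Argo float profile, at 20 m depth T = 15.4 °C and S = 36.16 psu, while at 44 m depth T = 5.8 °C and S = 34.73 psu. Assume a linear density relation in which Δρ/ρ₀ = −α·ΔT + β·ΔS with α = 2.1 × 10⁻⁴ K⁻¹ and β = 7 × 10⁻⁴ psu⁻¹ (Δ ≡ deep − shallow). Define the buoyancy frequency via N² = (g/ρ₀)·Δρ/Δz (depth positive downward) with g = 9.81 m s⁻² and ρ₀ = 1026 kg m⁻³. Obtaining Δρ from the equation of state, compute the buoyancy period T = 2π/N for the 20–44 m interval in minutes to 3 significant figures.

5.14 min

ΔT = -9.6 K, ΔS = -1.43 psu (deep − shallow).
Δρ/ρ₀ = −αΔT + βΔS = 2.016 × 10⁻³ − 1.001 × 10⁻³ = 1.015 × 10⁻³, so Δρ ≈ 1.041 kg m⁻³.
N² = (g/ρ₀)·Δρ/Δz = g·(Δρ/ρ₀)/Δz = 9.81 × 1.015 × 10⁻³ / 24 = 4.1488 × 10⁻⁴ s⁻².
N = √(4.1488 × 10⁻⁴) = 0.020369 rad s⁻¹ → T = 2π/N = 308.47 s = 5.1412 min ≈ 5.14 min.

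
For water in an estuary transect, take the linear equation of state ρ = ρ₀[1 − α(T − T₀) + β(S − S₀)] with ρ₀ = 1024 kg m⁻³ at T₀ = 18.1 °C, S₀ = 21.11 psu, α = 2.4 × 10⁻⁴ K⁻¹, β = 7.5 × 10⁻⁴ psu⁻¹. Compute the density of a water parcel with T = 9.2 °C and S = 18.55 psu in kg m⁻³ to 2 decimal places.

T − T₀ = -8.9 K, S − S₀ = -2.56 psu.
Bracket = 1 − α·(-8.9) + β·(-2.56) = 1 + (2.16 × 10⁻⁴) = 1.0002160.
ρ = 1024 × 1.0002160 = 1024.22 kg m⁻³.

1024.22 kg m⁻³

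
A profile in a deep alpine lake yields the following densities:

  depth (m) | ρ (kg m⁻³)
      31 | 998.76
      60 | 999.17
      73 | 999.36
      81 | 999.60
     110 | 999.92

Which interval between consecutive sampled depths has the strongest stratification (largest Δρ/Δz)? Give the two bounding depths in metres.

73–81 m

Compute the density gradient over each adjacent pair:
  31–60 m: Δρ/Δz = 0.41/29 = 0.014 kg m⁻⁴
  60–73 m: Δρ/Δz = 0.19/13 = 0.015 kg m⁻⁴
  73–81 m: Δρ/Δz = 0.24/8 = 0.030 kg m⁻⁴
  81–110 m: Δρ/Δz = 0.32/29 = 0.011 kg m⁻⁴
The largest gradient is in the 73–81 m interval — the pycnocline.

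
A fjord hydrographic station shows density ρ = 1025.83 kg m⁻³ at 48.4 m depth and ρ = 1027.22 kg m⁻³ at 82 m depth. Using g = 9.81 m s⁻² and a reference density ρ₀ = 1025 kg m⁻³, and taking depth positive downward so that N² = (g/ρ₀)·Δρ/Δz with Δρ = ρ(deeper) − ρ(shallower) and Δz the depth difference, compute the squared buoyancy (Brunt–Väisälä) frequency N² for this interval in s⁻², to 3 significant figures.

3.96 × 10⁻⁴ s⁻²

Δρ = 1027.22 − 1025.83 = 1.39 kg m⁻³ over Δz = 82 − 48.4 = 33.6 m.
N² = (9.81/1025) × (1.39/33.6) = 3.9593 × 10⁻⁴ s⁻² ≈ 3.96 × 10⁻⁴ s⁻².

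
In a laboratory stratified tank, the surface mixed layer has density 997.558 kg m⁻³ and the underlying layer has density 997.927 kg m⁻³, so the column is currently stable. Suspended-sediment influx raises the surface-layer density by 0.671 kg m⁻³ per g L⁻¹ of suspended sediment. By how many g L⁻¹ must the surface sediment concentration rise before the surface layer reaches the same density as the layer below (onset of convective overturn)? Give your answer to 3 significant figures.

0.550 g L⁻¹

Density deficit of the surface layer: 997.927 − 997.558 = 0.369 kg m⁻³.
Required change = 0.369 / 0.671 = 0.550 g L⁻¹.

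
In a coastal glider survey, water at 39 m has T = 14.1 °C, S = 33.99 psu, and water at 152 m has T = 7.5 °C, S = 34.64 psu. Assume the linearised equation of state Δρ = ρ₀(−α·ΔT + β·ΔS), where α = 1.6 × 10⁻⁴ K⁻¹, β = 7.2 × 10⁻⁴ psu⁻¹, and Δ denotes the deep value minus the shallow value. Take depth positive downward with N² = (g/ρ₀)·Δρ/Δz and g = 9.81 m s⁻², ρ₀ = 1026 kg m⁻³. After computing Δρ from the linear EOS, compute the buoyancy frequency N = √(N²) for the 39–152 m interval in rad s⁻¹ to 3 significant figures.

ΔT = -6.6 K, ΔS = +0.65 psu (deep − shallow).
Δρ/ρ₀ = −αΔT + βΔS = 1.056 × 10⁻³ + 4.68 × 10⁻⁴ = 1.524 × 10⁻³, so Δρ ≈ 1.564 kg m⁻³.
N² = (g/ρ₀)·Δρ/Δz = g·(Δρ/ρ₀)/Δz = 9.81 × 1.524 × 10⁻³ / 113 = 1.3230 × 10⁻⁴ s⁻².
N = √(1.3230 × 10⁻⁴) = 0.011502 rad s⁻¹ ≈ 0.0115 rad s⁻¹.

0.0115 rad s⁻¹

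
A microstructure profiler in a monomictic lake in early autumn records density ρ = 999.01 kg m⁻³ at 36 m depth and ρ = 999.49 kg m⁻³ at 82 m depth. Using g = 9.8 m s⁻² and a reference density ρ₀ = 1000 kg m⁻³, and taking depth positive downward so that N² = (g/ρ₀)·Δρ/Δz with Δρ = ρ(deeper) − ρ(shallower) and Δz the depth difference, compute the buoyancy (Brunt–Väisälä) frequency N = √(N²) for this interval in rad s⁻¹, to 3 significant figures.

Δρ = 999.49 − 999.01 = 0.48 kg m⁻³ over Δz = 82 − 36 = 46 m.
N² = (9.8/1000) × (0.48/46) = 1.0226 × 10⁻⁴ s⁻².
N = √(1.0226 × 10⁻⁴) = 0.010112 rad s⁻¹ ≈ 0.0101 rad s⁻¹.

0.0101 rad s⁻¹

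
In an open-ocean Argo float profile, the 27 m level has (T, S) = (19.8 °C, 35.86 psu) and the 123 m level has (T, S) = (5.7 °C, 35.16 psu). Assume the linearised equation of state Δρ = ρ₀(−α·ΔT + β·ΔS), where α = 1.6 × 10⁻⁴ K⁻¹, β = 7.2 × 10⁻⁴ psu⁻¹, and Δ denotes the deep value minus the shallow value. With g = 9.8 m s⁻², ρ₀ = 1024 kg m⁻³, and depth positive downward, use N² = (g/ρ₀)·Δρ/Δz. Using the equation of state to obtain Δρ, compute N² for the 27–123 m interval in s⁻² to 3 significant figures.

ΔT = -14.1 K, ΔS = -0.70 psu (deep − shallow).
Δρ/ρ₀ = −αΔT + βΔS = 2.256 × 10⁻³ − 5.04 × 10⁻⁴ = 1.752 × 10⁻³, so Δρ ≈ 1.794 kg m⁻³.
N² = (g/ρ₀)·Δρ/Δz = g·(Δρ/ρ₀)/Δz = 9.8 × 1.752 × 10⁻³ / 96 = 1.7885 × 10⁻⁴ s⁻² ≈ 1.79 × 10⁻⁴ s⁻².

1.79 × 10⁻⁴ s⁻²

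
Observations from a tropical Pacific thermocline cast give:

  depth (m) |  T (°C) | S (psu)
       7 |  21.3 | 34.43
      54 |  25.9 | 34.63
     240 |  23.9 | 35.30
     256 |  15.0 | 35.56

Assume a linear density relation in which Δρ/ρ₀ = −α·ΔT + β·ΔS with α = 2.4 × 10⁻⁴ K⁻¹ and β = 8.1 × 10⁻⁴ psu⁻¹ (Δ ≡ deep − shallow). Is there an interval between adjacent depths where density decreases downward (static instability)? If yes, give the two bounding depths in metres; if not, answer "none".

Evaluate Δρ/ρ₀ = −αΔT + βΔS across each adjacent pair:
  7–54 m: −αΔT+βΔS = −(2.4 × 10⁻⁴)(+4.6)+(8.1 × 10⁻⁴)(+0.20) = -9.4 × 10⁻⁴ → UNSTABLE
  54–240 m: −αΔT+βΔS = −(2.4 × 10⁻⁴)(-2.0)+(8.1 × 10⁻⁴)(+0.67) = 1.0 × 10⁻³ → stable
  240–256 m: −αΔT+βΔS = −(2.4 × 10⁻⁴)(-8.9)+(8.1 × 10⁻⁴)(+0.26) = 2.3 × 10⁻³ → stable
The 7–54 m interval has Δρ < 0: lighter water underlies denser water.

7–54 m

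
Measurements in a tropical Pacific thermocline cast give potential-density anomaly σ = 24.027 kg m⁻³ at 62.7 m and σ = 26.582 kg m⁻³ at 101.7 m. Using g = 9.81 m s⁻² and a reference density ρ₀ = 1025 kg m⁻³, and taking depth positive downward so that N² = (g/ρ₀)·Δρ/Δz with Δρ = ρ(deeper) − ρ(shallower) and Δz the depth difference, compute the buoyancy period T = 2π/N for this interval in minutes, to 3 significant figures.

Δρ = 1026.582 − 1024.027 = 2.555 kg m⁻³ over Δz = 101.7 − 62.7 = 39 m.
N² = (9.81/1025) × (2.555/39) = 6.2701 × 10⁻⁴ s⁻².
N = √(6.2701 × 10⁻⁴) = 0.025040 rad s⁻¹, so T = 2π/N = 250.93 s = 4.1822 min ≈ 4.18 min.

4.18 min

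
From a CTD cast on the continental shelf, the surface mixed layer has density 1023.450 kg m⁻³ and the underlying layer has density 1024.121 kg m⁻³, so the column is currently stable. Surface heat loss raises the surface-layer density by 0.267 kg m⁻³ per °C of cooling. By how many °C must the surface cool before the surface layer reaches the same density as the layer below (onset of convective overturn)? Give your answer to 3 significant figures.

Density deficit of the surface layer: 1024.121 − 1023.450 = 0.671 kg m⁻³.
Required change = 0.671 / 0.267 = 2.51 °C.

2.51 °C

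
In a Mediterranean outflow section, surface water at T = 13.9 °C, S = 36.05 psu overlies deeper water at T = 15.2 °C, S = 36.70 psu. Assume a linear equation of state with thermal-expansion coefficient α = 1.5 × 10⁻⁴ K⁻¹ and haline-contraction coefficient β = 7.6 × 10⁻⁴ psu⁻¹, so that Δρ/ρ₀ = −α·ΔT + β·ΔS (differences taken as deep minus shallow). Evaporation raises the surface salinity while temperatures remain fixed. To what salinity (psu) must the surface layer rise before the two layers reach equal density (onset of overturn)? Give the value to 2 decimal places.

Neutral buoyancy requires −α(T_deep − T_surf) + β(S_deep − S_surf′) = 0.
S_surf′ = S_deep − (α/β)·ΔT = 36.70 − (1.5 × 10⁻⁴/7.6 × 10⁻⁴)·(+1.3) = 36.4434 psu.
Increase required: 36.4434 − 36.05 = 0.3934 psu.

36.44 psu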